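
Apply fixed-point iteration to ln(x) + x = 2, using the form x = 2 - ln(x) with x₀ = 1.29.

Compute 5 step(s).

Equation: ln(x) + x = 2
Fixed-point form: x = 2 - ln(x)
x₀ = 1.29

x_1 = g(1.290000) = 1.745358
x_2 = g(1.745358) = 1.443040
x_3 = g(1.443040) = 1.633248
x_4 = g(1.633248) = 1.509430
x_5 = g(1.509430) = 1.588268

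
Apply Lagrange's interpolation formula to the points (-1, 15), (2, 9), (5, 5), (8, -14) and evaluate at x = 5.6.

Lagrange interpolation formula:
P(x) = Σ yᵢ × Lᵢ(x)
where Lᵢ(x) = Π_{j≠i} (x - xⱼ)/(xᵢ - xⱼ)

L_0(5.6) = (5.6 - 2)/(-1 - 2) × (5.6 - 5)/(-1 - 5) × (5.6 - 8)/(-1 - 8) = 0.032000
L_1(5.6) = (5.6 - (-1))/(2 - (-1)) × (5.6 - 5)/(2 - 5) × (5.6 - 8)/(2 - 8) = -0.176000
L_2(5.6) = (5.6 - (-1))/(5 - (-1)) × (5.6 - 2)/(5 - 2) × (5.6 - 8)/(5 - 8) = 1.056000
L_3(5.6) = (5.6 - (-1))/(8 - (-1)) × (5.6 - 2)/(8 - 2) × (5.6 - 5)/(8 - 5) = 0.088000

P(5.6) = 15×L_0(5.6) + 9×L_1(5.6) + 5×L_2(5.6) + (-14)×L_3(5.6)
P(5.6) = 2.944000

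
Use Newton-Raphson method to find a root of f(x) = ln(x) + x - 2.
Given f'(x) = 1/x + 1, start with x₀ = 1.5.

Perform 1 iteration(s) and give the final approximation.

f(x) = ln(x) + x - 2
f'(x) = 1/x + 1
x₀ = 1.5

Newton-Raphson formula: x_{n+1} = x_n - f(x_n)/f'(x_n)

Iteration 1:
  f(1.500000) = -0.094535
  f'(1.500000) = 1.666667
  x_1 = 1.500000 - (-0.094535)/1.666667 = 1.556721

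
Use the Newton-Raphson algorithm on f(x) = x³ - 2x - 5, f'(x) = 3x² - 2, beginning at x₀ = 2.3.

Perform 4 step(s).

f(x) = x³ - 2x - 5
f'(x) = 3x² - 2
x₀ = 2.3

Newton-Raphson formula: x_{n+1} = x_n - f(x_n)/f'(x_n)

Iteration 1:
  f(2.300000) = 2.567000
  f'(2.300000) = 13.870000
  x_1 = 2.300000 - 2.567000/13.870000 = 2.114924
Iteration 2:
  f(2.114924) = 0.230006
  f'(2.114924) = 11.418714
  x_2 = 2.114924 - 0.230006/11.418714 = 2.094781
Iteration 3:
  f(2.094781) = 0.002566
  f'(2.094781) = 11.164327
  x_3 = 2.094781 - 0.002566/11.164327 = 2.094552
Iteration 4:
  f(2.094552) = 0.000000
  f'(2.094552) = 11.161438
  x_4 = 2.094552 - 0.000000/11.161438 = 2.094551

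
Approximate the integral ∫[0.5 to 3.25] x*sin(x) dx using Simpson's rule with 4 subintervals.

f(x) = x*sin(x)
a = 0.5, b = 3.25, n = 4
h = (b - a)/n = 0.687500

Simpson's rule: (h/3)[f(x₀) + 4f(x₁) + 2f(x₂) + ... + f(xₙ)]

x_0 = 0.5000, f(x_0) = 0.239713, coefficient = 1
x_1 = 1.1875, f(x_1) = 1.101331, coefficient = 4
x_2 = 1.8750, f(x_2) = 1.788911, coefficient = 2
x_3 = 2.5625, f(x_3) = 1.402366, coefficient = 4
x_4 = 3.2500, f(x_4) = -0.351634, coefficient = 1

I ≈ (0.687500/3) × 13.480689 = 3.089325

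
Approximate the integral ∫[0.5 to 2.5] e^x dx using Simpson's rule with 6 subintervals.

f(x) = e^x
a = 0.5, b = 2.5, n = 6
h = (b - a)/n = 0.333333

Simpson's rule: (h/3)[f(x₀) + 4f(x₁) + 2f(x₂) + ... + f(xₙ)]

x_0 = 0.5000, f(x_0) = 1.648721, coefficient = 1
x_1 = 0.8333, f(x_1) = 2.300976, coefficient = 4
x_2 = 1.1667, f(x_2) = 3.211271, coefficient = 2
x_3 = 1.5000, f(x_3) = 4.481689, coefficient = 4
x_4 = 1.8333, f(x_4) = 6.254701, coefficient = 2
x_5 = 2.1667, f(x_5) = 8.729138, coefficient = 4
x_6 = 2.5000, f(x_6) = 12.182494, coefficient = 1

I ≈ (0.333333/3) × 94.810372 = 10.534486
Exact value: 10.533773
Error: 0.000713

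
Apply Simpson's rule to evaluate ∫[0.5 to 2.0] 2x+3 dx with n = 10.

f(x) = 2x+3
a = 0.5, b = 2.0, n = 10
h = (b - a)/n = 0.150000

Simpson's rule: (h/3)[f(x₀) + 4f(x₁) + 2f(x₂) + ... + f(xₙ)]

x_0 = 0.5000, f(x_0) = 4.000000, coefficient = 1
x_1 = 0.6500, f(x_1) = 4.300000, coefficient = 4
x_2 = 0.8000, f(x_2) = 4.600000, coefficient = 2
x_3 = 0.9500, f(x_3) = 4.900000, coefficient = 4
x_4 = 1.1000, f(x_4) = 5.200000, coefficient = 2
x_5 = 1.2500, f(x_5) = 5.500000, coefficient = 4
x_6 = 1.4000, f(x_6) = 5.800000, coefficient = 2
x_7 = 1.5500, f(x_7) = 6.100000, coefficient = 4
x_8 = 1.7000, f(x_8) = 6.400000, coefficient = 2
x_9 = 1.8500, f(x_9) = 6.700000, coefficient = 4
x_10 = 2.0000, f(x_10) = 7.000000, coefficient = 1

I ≈ (0.150000/3) × 165.000000 = 8.250000
Exact value: 8.250000
Error: 0.000000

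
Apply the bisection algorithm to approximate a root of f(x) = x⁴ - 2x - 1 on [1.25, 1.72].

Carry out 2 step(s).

f(x) = x⁴ - 2x - 1
Initial interval: [1.25, 1.72]

Iteration 1:
  c_1 = (1.250000 + 1.720000)/2 = 1.485000
  f(c_1) = f(1.485000) = 0.893017
  f(a) × f(c) < 0, new interval: [1.250000, 1.485000]
Iteration 2:
  c_2 = (1.250000 + 1.485000)/2 = 1.367500
  f(c_2) = f(1.367500) = -0.237890
  f(a) × f(c) ≥ 0, new interval: [1.367500, 1.485000]

After 2 iteration(s), the approximation is c_2 = 1.367500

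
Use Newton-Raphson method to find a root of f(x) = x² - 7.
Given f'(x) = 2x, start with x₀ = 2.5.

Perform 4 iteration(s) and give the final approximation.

f(x) = x² - 7
f'(x) = 2x
x₀ = 2.5

Newton-Raphson formula: x_{n+1} = x_n - f(x_n)/f'(x_n)

Iteration 1:
  f(2.500000) = -0.750000
  f'(2.500000) = 5.000000
  x_1 = 2.500000 - (-0.750000)/5.000000 = 2.650000
Iteration 2:
  f(2.650000) = 0.022500
  f'(2.650000) = 5.300000
  x_2 = 2.650000 - 0.022500/5.300000 = 2.645755
Iteration 3:
  f(2.645755) = 0.000018
  f'(2.645755) = 5.291509
  x_3 = 2.645755 - 0.000018/5.291509 = 2.645751
Iteration 4:
  f(2.645751) = 0.000000
  f'(2.645751) = 5.291503
  x_4 = 2.645751 - 0.000000/5.291503 = 2.645751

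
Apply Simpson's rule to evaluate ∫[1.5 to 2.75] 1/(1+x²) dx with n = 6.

f(x) = 1/(1+x²)
a = 1.5, b = 2.75, n = 6
h = (b - a)/n = 0.208333

Simpson's rule: (h/3)[f(x₀) + 4f(x₁) + 2f(x₂) + ... + f(xₙ)]

x_0 = 1.5000, f(x_0) = 0.307692, coefficient = 1
x_1 = 1.7083, f(x_1) = 0.255206, coefficient = 4
x_2 = 1.9167, f(x_2) = 0.213967, coefficient = 2
x_3 = 2.1250, f(x_3) = 0.181303, coefficient = 4
x_4 = 2.3333, f(x_4) = 0.155172, coefficient = 2
x_5 = 2.5417, f(x_5) = 0.134047, coefficient = 4
x_6 = 2.7500, f(x_6) = 0.116788, coefficient = 1

I ≈ (0.208333/3) × 3.444985 = 0.239235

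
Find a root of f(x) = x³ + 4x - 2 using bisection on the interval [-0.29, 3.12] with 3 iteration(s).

f(x) = x³ + 4x - 2
Initial interval: [-0.29, 3.12]

Iteration 1:
  c_1 = (-0.290000 + 3.120000)/2 = 1.415000
  f(c_1) = f(1.415000) = 6.493148
  f(a) × f(c) < 0, new interval: [-0.290000, 1.415000]
Iteration 2:
  c_2 = (-0.290000 + 1.415000)/2 = 0.562500
  f(c_2) = f(0.562500) = 0.427979
  f(a) × f(c) < 0, new interval: [-0.290000, 0.562500]
Iteration 3:
  c_3 = (-0.290000 + 0.562500)/2 = 0.136250
  f(c_3) = f(0.136250) = -1.452471
  f(a) × f(c) ≥ 0, new interval: [0.136250, 0.562500]

After 3 iteration(s), the approximation is c_3 = 0.136250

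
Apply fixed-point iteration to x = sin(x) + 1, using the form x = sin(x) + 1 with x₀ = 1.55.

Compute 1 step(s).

Equation: x = sin(x) + 1
Fixed-point form: x = sin(x) + 1
x₀ = 1.55

x_1 = g(1.550000) = 1.999784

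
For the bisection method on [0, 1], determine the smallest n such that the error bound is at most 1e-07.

We need (b-a)/2^n ≤ 1e-07
(1 - 0)/2^n ≤ 1e-07
1/2^n ≤ 1e-07
2^n ≥ 10000000
n ≥ log₂(10000000) = 23.25
n ≥ 24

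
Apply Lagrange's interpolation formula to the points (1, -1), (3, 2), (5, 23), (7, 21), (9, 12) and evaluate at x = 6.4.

Lagrange interpolation formula:
P(x) = Σ yᵢ × Lᵢ(x)
where Lᵢ(x) = Π_{j≠i} (x - xⱼ)/(xᵢ - xⱼ)

L_0(6.4) = (6.4 - 3)/(1 - 3) × (6.4 - 5)/(1 - 5) × (6.4 - 7)/(1 - 7) × (6.4 - 9)/(1 - 9) = 0.019337
L_1(6.4) = (6.4 - 1)/(3 - 1) × (6.4 - 5)/(3 - 5) × (6.4 - 7)/(3 - 7) × (6.4 - 9)/(3 - 9) = -0.122850
L_2(6.4) = (6.4 - 1)/(5 - 1) × (6.4 - 3)/(5 - 3) × (6.4 - 7)/(5 - 7) × (6.4 - 9)/(5 - 9) = 0.447525
L_3(6.4) = (6.4 - 1)/(7 - 1) × (6.4 - 3)/(7 - 3) × (6.4 - 5)/(7 - 5) × (6.4 - 9)/(7 - 9) = 0.696150
L_4(6.4) = (6.4 - 1)/(9 - 1) × (6.4 - 3)/(9 - 3) × (6.4 - 5)/(9 - 5) × (6.4 - 7)/(9 - 7) = -0.040162

P(6.4) = (-1)×L_0(6.4) + 2×L_1(6.4) + 23×L_2(6.4) + 21×L_3(6.4) + 12×L_4(6.4)
P(6.4) = 24.165237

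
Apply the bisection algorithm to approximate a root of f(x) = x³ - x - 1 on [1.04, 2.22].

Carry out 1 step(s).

f(x) = x³ - x - 1
Initial interval: [1.04, 2.22]

Iteration 1:
  c_1 = (1.040000 + 2.220000)/2 = 1.630000
  f(c_1) = f(1.630000) = 1.700747
  f(a) × f(c) < 0, new interval: [1.040000, 1.630000]

After 1 iteration(s), the approximation is c_1 = 1.630000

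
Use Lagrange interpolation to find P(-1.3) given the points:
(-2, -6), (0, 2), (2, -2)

Lagrange interpolation formula:
P(x) = Σ yᵢ × Lᵢ(x)
where Lᵢ(x) = Π_{j≠i} (x - xⱼ)/(xᵢ - xⱼ)

L_0(-1.3) = (-1.3 - 0)/(-2 - 0) × (-1.3 - 2)/(-2 - 2) = 0.536250
L_1(-1.3) = (-1.3 - (-2))/(0 - (-2)) × (-1.3 - 2)/(0 - 2) = 0.577500
L_2(-1.3) = (-1.3 - (-2))/(2 - (-2)) × (-1.3 - 0)/(2 - 0) = -0.113750

P(-1.3) = (-6)×L_0(-1.3) + 2×L_1(-1.3) + (-2)×L_2(-1.3)
P(-1.3) = -1.835000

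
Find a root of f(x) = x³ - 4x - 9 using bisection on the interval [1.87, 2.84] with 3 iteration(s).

f(x) = x³ - 4x - 9
Initial interval: [1.87, 2.84]

Iteration 1:
  c_1 = (1.870000 + 2.840000)/2 = 2.355000
  f(c_1) = f(2.355000) = -5.359111
  f(a) × f(c) ≥ 0, new interval: [2.355000, 2.840000]
Iteration 2:
  c_2 = (2.355000 + 2.840000)/2 = 2.597500
  f(c_2) = f(2.597500) = -1.864651
  f(a) × f(c) ≥ 0, new interval: [2.597500, 2.840000]
Iteration 3:
  c_3 = (2.597500 + 2.840000)/2 = 2.718750
  f(c_3) = f(2.718750) = 0.220917
  f(a) × f(c) < 0, new interval: [2.597500, 2.718750]

After 3 iteration(s), the approximation is c_3 = 2.718750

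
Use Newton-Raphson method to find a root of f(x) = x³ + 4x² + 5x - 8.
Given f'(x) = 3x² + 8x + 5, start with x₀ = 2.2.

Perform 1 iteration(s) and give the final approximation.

f(x) = x³ + 4x² + 5x - 8
f'(x) = 3x² + 8x + 5
x₀ = 2.2

Newton-Raphson formula: x_{n+1} = x_n - f(x_n)/f'(x_n)

Iteration 1:
  f(2.200000) = 33.008000
  f'(2.200000) = 37.120000
  x_1 = 2.200000 - 33.008000/37.120000 = 1.310776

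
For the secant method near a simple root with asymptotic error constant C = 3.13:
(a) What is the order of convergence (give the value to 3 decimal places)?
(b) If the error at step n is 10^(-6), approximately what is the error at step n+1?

(a) Secant method has superlinear convergence with order φ = (1+√5)/2 ≈ 1.618.
    This means |e_{n+1}| ≈ C|e_n|^1.618.

(b) With |e_n| = 10^(-6) and C = 3.13:
    |e_{n+1}| ≈ 3.13 × (10^(-6))^1.618 = 3.13 × 10^(-9.71)

(a) ≈ 1.618 (golden ratio); (b) |e_{n+1}| ≈ 6.128e-10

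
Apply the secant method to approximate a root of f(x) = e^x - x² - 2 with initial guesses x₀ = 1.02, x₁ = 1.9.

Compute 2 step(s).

f(x) = e^x - x² - 2
x₀ = 1.02, x₁ = 1.9

Secant formula: x_{n+1} = x_n - f(x_n)(x_n - x_{n-1})/(f(x_n) - f(x_{n-1}))

Iteration 1:
  f(1.020000) = -0.267205
  f(1.900000) = 1.075894
  x_2 = 1.900000 - 1.075894×(1.900000 - 1.020000)/(1.075894 - (-0.267205))
       = 1.195073
Iteration 2:
  f(1.900000) = 1.075894
  f(1.195073) = -0.124400
  x_3 = 1.195073 - (-0.124400)×(1.195073 - 1.900000)/(-0.124400 - 1.075894)
       = 1.268133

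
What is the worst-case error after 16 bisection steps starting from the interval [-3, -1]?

Bisection error bound: |error| ≤ (b-a)/2^n
|error| ≤ (-1 - (-3))/2^16 = 2/2^16
|error| ≤ 0.0000305176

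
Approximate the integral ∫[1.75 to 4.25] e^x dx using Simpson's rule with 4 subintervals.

f(x) = e^x
a = 1.75, b = 4.25, n = 4
h = (b - a)/n = 0.625000

Simpson's rule: (h/3)[f(x₀) + 4f(x₁) + 2f(x₂) + ... + f(xₙ)]

x_0 = 1.7500, f(x_0) = 5.754603, coefficient = 1
x_1 = 2.3750, f(x_1) = 10.751013, coefficient = 4
x_2 = 3.0000, f(x_2) = 20.085537, coefficient = 2
x_3 = 3.6250, f(x_3) = 37.524723, coefficient = 4
x_4 = 4.2500, f(x_4) = 70.105412, coefficient = 1

I ≈ (0.625000/3) × 309.134034 = 64.402924
Exact value: 64.350810
Error: 0.052114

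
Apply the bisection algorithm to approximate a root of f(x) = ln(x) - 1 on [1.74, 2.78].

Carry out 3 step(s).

f(x) = ln(x) - 1
Initial interval: [1.74, 2.78]

Iteration 1:
  c_1 = (1.740000 + 2.780000)/2 = 2.260000
  f(c_1) = f(2.260000) = -0.184635
  f(a) × f(c) ≥ 0, new interval: [2.260000, 2.780000]
Iteration 2:
  c_2 = (2.260000 + 2.780000)/2 = 2.520000
  f(c_2) = f(2.520000) = -0.075741
  f(a) × f(c) ≥ 0, new interval: [2.520000, 2.780000]
Iteration 3:
  c_3 = (2.520000 + 2.780000)/2 = 2.650000
  f(c_3) = f(2.650000) = -0.025440
  f(a) × f(c) ≥ 0, new interval: [2.650000, 2.780000]

After 3 iteration(s), the approximation is c_3 = 2.650000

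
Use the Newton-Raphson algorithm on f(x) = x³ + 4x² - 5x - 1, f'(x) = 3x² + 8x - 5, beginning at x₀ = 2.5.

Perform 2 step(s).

f(x) = x³ + 4x² - 5x - 1
f'(x) = 3x² + 8x - 5
x₀ = 2.5

Newton-Raphson formula: x_{n+1} = x_n - f(x_n)/f'(x_n)

Iteration 1:
  f(2.500000) = 27.125000
  f'(2.500000) = 33.750000
  x_1 = 2.500000 - 27.125000/33.750000 = 1.696296
Iteration 2:
  f(1.696296) = 6.909162
  f'(1.696296) = 17.202634
  x_2 = 1.696296 - 6.909162/17.202634 = 1.294662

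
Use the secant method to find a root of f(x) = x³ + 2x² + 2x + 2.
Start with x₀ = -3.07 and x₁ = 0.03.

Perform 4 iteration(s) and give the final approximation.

f(x) = x³ + 2x² + 2x + 2
x₀ = -3.07, x₁ = 0.03

Secant formula: x_{n+1} = x_n - f(x_n)(x_n - x_{n-1})/(f(x_n) - f(x_{n-1}))

Iteration 1:
  f(-3.070000) = -14.224643
  f(0.030000) = 2.061827
  x_2 = 0.030000 - 2.061827×(0.030000 - (-3.070000))/(2.061827 - (-14.224643))
       = -0.362452
Iteration 2:
  f(0.030000) = 2.061827
  f(-0.362452) = 1.490223
  x_3 = -0.362452 - 1.490223×(-0.362452 - 0.030000)/(1.490223 - 2.061827)
       = -1.385610
Iteration 3:
  f(-0.362452) = 1.490223
  f(-1.385610) = 0.408356
  x_4 = -1.385610 - 0.408356×(-1.385610 - (-0.362452))/(0.408356 - 1.490223)
       = -1.771806
Iteration 4:
  f(-1.385610) = 0.408356
  f(-1.771806) = -0.827245
  x_5 = -1.771806 - (-0.827245)×(-1.771806 - (-1.385610))/(-0.827245 - 0.408356)
       = -1.513245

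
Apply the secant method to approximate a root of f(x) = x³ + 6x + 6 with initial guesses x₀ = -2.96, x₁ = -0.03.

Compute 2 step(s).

f(x) = x³ + 6x + 6
x₀ = -2.96, x₁ = -0.03

Secant formula: x_{n+1} = x_n - f(x_n)(x_n - x_{n-1})/(f(x_n) - f(x_{n-1}))

Iteration 1:
  f(-2.960000) = -37.694336
  f(-0.030000) = 5.819973
  x_2 = -0.030000 - 5.819973×(-0.030000 - (-2.960000))/(5.819973 - (-37.694336))
       = -0.421883
Iteration 2:
  f(-0.030000) = 5.819973
  f(-0.421883) = 3.393613
  x_3 = -0.421883 - 3.393613×(-0.421883 - (-0.030000))/(3.393613 - 5.819973)
       = -0.969988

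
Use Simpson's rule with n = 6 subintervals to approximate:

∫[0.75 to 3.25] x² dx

f(x) = x²
a = 0.75, b = 3.25, n = 6
h = (b - a)/n = 0.416667

Simpson's rule: (h/3)[f(x₀) + 4f(x₁) + 2f(x₂) + ... + f(xₙ)]

x_0 = 0.7500, f(x_0) = 0.562500, coefficient = 1
x_1 = 1.1667, f(x_1) = 1.361111, coefficient = 4
x_2 = 1.5833, f(x_2) = 2.506944, coefficient = 2
x_3 = 2.0000, f(x_3) = 4.000000, coefficient = 4
x_4 = 2.4167, f(x_4) = 5.840278, coefficient = 2
x_5 = 2.8333, f(x_5) = 8.027778, coefficient = 4
x_6 = 3.2500, f(x_6) = 10.562500, coefficient = 1

I ≈ (0.416667/3) × 81.375000 = 11.302083
Exact value: 11.302083
Error: 0.000000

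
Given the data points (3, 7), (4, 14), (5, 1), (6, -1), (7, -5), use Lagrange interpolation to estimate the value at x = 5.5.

Lagrange interpolation formula:
P(x) = Σ yᵢ × Lᵢ(x)
where Lᵢ(x) = Π_{j≠i} (x - xⱼ)/(xᵢ - xⱼ)

L_0(5.5) = (5.5 - 4)/(3 - 4) × (5.5 - 5)/(3 - 5) × (5.5 - 6)/(3 - 6) × (5.5 - 7)/(3 - 7) = 0.023438
L_1(5.5) = (5.5 - 3)/(4 - 3) × (5.5 - 5)/(4 - 5) × (5.5 - 6)/(4 - 6) × (5.5 - 7)/(4 - 7) = -0.156250
L_2(5.5) = (5.5 - 3)/(5 - 3) × (5.5 - 4)/(5 - 4) × (5.5 - 6)/(5 - 6) × (5.5 - 7)/(5 - 7) = 0.703125
L_3(5.5) = (5.5 - 3)/(6 - 3) × (5.5 - 4)/(6 - 4) × (5.5 - 5)/(6 - 5) × (5.5 - 7)/(6 - 7) = 0.468750
L_4(5.5) = (5.5 - 3)/(7 - 3) × (5.5 - 4)/(7 - 4) × (5.5 - 5)/(7 - 5) × (5.5 - 6)/(7 - 6) = -0.039062

P(5.5) = 7×L_0(5.5) + 14×L_1(5.5) + 1×L_2(5.5) + (-1)×L_3(5.5) + (-5)×L_4(5.5)
P(5.5) = -1.593750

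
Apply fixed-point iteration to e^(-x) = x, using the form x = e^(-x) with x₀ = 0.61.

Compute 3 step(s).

Equation: e^(-x) = x
Fixed-point form: x = e^(-x)
x₀ = 0.61

x_1 = g(0.610000) = 0.543351
x_2 = g(0.543351) = 0.580799
x_3 = g(0.580799) = 0.559451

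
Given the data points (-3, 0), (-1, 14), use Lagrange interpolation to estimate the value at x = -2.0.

Lagrange interpolation formula:
P(x) = Σ yᵢ × Lᵢ(x)
where Lᵢ(x) = Π_{j≠i} (x - xⱼ)/(xᵢ - xⱼ)

L_0(-2.0) = (-2.0 - (-1))/(-3 - (-1)) = 0.500000
L_1(-2.0) = (-2.0 - (-3))/(-1 - (-3)) = 0.500000

P(-2.0) = 0×L_0(-2.0) + 14×L_1(-2.0)
P(-2.0) = 7.000000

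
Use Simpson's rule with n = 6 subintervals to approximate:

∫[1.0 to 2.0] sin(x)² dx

f(x) = sin(x)²
a = 1.0, b = 2.0, n = 6
h = (b - a)/n = 0.166667

Simpson's rule: (h/3)[f(x₀) + 4f(x₁) + 2f(x₂) + ... + f(xₙ)]

x_0 = 1.0000, f(x_0) = 0.708073, coefficient = 1
x_1 = 1.1667, f(x_1) = 0.845379, coefficient = 4
x_2 = 1.3333, f(x_2) = 0.944663, coefficient = 2
x_3 = 1.5000, f(x_3) = 0.994996, coefficient = 4
x_4 = 1.6667, f(x_4) = 0.990837, coefficient = 2
x_5 = 1.8333, f(x_5) = 0.932643, coefficient = 4
x_6 = 2.0000, f(x_6) = 0.826822, coefficient = 1

I ≈ (0.166667/3) × 16.497971 = 0.916554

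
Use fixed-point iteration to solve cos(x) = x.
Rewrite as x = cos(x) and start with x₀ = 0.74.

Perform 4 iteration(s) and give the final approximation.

Equation: cos(x) = x
Fixed-point form: x = cos(x)
x₀ = 0.74

x_1 = g(0.740000) = 0.738469
x_2 = g(0.738469) = 0.739500
x_3 = g(0.739500) = 0.738805
x_4 = g(0.738805) = 0.739274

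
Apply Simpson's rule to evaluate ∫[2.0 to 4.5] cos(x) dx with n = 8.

f(x) = cos(x)
a = 2.0, b = 4.5, n = 8
h = (b - a)/n = 0.312500

Simpson's rule: (h/3)[f(x₀) + 4f(x₁) + 2f(x₂) + ... + f(xₙ)]

x_0 = 2.0000, f(x_0) = -0.416147, coefficient = 1
x_1 = 2.3125, f(x_1) = -0.675545, coefficient = 4
x_2 = 2.6250, f(x_2) = -0.869507, coefficient = 2
x_3 = 2.9375, f(x_3) = -0.979245, coefficient = 4
x_4 = 3.2500, f(x_4) = -0.994130, coefficient = 2
x_5 = 3.5625, f(x_5) = -0.912719, coefficient = 4
x_6 = 3.8750, f(x_6) = -0.742898, coefficient = 2
x_7 = 4.1875, f(x_7) = -0.501117, coefficient = 4
x_8 = 4.5000, f(x_8) = -0.210796, coefficient = 1

I ≈ (0.312500/3) × -18.114515 = -1.886929
Exact value: -1.886828
Error: 0.000101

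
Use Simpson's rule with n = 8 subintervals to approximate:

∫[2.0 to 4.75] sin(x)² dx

f(x) = sin(x)²
a = 2.0, b = 4.75, n = 8
h = (b - a)/n = 0.343750

Simpson's rule: (h/3)[f(x₀) + 4f(x₁) + 2f(x₂) + ... + f(xₙ)]

x_0 = 2.0000, f(x_0) = 0.826822, coefficient = 1
x_1 = 2.3438, f(x_1) = 0.512443, coefficient = 4
x_2 = 2.6875, f(x_2) = 0.192411, coefficient = 2
x_3 = 3.0312, f(x_3) = 0.012126, coefficient = 4
x_4 = 3.3750, f(x_4) = 0.053497, coefficient = 2
x_5 = 3.7188, f(x_5) = 0.297727, coefficient = 4
x_6 = 4.0625, f(x_6) = 0.633856, coefficient = 2
x_7 = 4.4062, f(x_7) = 0.909170, coefficient = 4
x_8 = 4.7500, f(x_8) = 0.998586, coefficient = 1

I ≈ (0.343750/3) × 10.510805 = 1.204363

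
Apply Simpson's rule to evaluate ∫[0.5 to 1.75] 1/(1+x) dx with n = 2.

f(x) = 1/(1+x)
a = 0.5, b = 1.75, n = 2
h = (b - a)/n = 0.625000

Simpson's rule: (h/3)[f(x₀) + 4f(x₁) + 2f(x₂) + ... + f(xₙ)]

x_0 = 0.5000, f(x_0) = 0.666667, coefficient = 1
x_1 = 1.1250, f(x_1) = 0.470588, coefficient = 4
x_2 = 1.7500, f(x_2) = 0.363636, coefficient = 1

I ≈ (0.625000/3) × 2.912656 = 0.606803
Exact value: 0.606136
Error: 0.000668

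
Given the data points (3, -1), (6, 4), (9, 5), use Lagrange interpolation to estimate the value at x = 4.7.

Lagrange interpolation formula:
P(x) = Σ yᵢ × Lᵢ(x)
where Lᵢ(x) = Π_{j≠i} (x - xⱼ)/(xᵢ - xⱼ)

L_0(4.7) = (4.7 - 6)/(3 - 6) × (4.7 - 9)/(3 - 9) = 0.310556
L_1(4.7) = (4.7 - 3)/(6 - 3) × (4.7 - 9)/(6 - 9) = 0.812222
L_2(4.7) = (4.7 - 3)/(9 - 3) × (4.7 - 6)/(9 - 6) = -0.122778

P(4.7) = (-1)×L_0(4.7) + 4×L_1(4.7) + 5×L_2(4.7)
P(4.7) = 2.324444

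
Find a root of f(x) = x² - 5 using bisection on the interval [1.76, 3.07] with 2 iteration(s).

f(x) = x² - 5
Initial interval: [1.76, 3.07]

Iteration 1:
  c_1 = (1.760000 + 3.070000)/2 = 2.415000
  f(c_1) = f(2.415000) = 0.832225
  f(a) × f(c) < 0, new interval: [1.760000, 2.415000]
Iteration 2:
  c_2 = (1.760000 + 2.415000)/2 = 2.087500
  f(c_2) = f(2.087500) = -0.642344
  f(a) × f(c) ≥ 0, new interval: [2.087500, 2.415000]

After 2 iteration(s), the approximation is c_2 = 2.087500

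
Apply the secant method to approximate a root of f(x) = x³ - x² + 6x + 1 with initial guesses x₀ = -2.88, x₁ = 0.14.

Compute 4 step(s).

f(x) = x³ - x² + 6x + 1
x₀ = -2.88, x₁ = 0.14

Secant formula: x_{n+1} = x_n - f(x_n)(x_n - x_{n-1})/(f(x_n) - f(x_{n-1}))

Iteration 1:
  f(-2.880000) = -48.462272
  f(0.140000) = 1.823144
  x_2 = 0.140000 - 1.823144×(0.140000 - (-2.880000))/(1.823144 - (-48.462272))
       = 0.030507
Iteration 2:
  f(0.140000) = 1.823144
  f(0.030507) = 1.182140
  x_3 = 0.030507 - 1.182140×(0.030507 - 0.140000)/(1.182140 - 1.823144)
       = -0.171420
Iteration 3:
  f(0.030507) = 1.182140
  f(-0.171420) = -0.062942
  x_4 = -0.171420 - (-0.062942)×(-0.171420 - 0.030507)/(-0.062942 - 1.182140)
       = -0.161212
Iteration 4:
  f(-0.171420) = -0.062942
  f(-0.161212) = 0.002548
  x_5 = -0.161212 - 0.002548×(-0.161212 - (-0.171420))/(0.002548 - (-0.062942))
       = -0.161609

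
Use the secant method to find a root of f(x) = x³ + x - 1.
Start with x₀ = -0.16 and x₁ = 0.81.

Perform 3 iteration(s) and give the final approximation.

f(x) = x³ + x - 1
x₀ = -0.16, x₁ = 0.81

Secant formula: x_{n+1} = x_n - f(x_n)(x_n - x_{n-1})/(f(x_n) - f(x_{n-1}))

Iteration 1:
  f(-0.160000) = -1.164096
  f(0.810000) = 0.341441
  x_2 = 0.810000 - 0.341441×(0.810000 - (-0.160000))/(0.341441 - (-1.164096))
       = 0.590014
Iteration 2:
  f(0.810000) = 0.341441
  f(0.590014) = -0.204593
  x_3 = 0.590014 - (-0.204593)×(0.590014 - 0.810000)/(-0.204593 - 0.341441)
       = 0.672440
Iteration 3:
  f(0.590014) = -0.204593
  f(0.672440) = -0.023499
  x_4 = 0.672440 - (-0.023499)×(0.672440 - 0.590014)/(-0.023499 - (-0.204593))
       = 0.683136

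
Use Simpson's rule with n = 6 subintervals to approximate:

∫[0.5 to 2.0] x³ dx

f(x) = x³
a = 0.5, b = 2.0, n = 6
h = (b - a)/n = 0.250000

Simpson's rule: (h/3)[f(x₀) + 4f(x₁) + 2f(x₂) + ... + f(xₙ)]

x_0 = 0.5000, f(x_0) = 0.125000, coefficient = 1
x_1 = 0.7500, f(x_1) = 0.421875, coefficient = 4
x_2 = 1.0000, f(x_2) = 1.000000, coefficient = 2
x_3 = 1.2500, f(x_3) = 1.953125, coefficient = 4
x_4 = 1.5000, f(x_4) = 3.375000, coefficient = 2
x_5 = 1.7500, f(x_5) = 5.359375, coefficient = 4
x_6 = 2.0000, f(x_6) = 8.000000, coefficient = 1

I ≈ (0.250000/3) × 47.812500 = 3.984375
Exact value: 3.984375
Error: 0.000000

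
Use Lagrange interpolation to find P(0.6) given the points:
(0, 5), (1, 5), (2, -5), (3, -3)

Lagrange interpolation formula:
P(x) = Σ yᵢ × Lᵢ(x)
where Lᵢ(x) = Π_{j≠i} (x - xⱼ)/(xᵢ - xⱼ)

L_0(0.6) = (0.6 - 1)/(0 - 1) × (0.6 - 2)/(0 - 2) × (0.6 - 3)/(0 - 3) = 0.224000
L_1(0.6) = (0.6 - 0)/(1 - 0) × (0.6 - 2)/(1 - 2) × (0.6 - 3)/(1 - 3) = 1.008000
L_2(0.6) = (0.6 - 0)/(2 - 0) × (0.6 - 1)/(2 - 1) × (0.6 - 3)/(2 - 3) = -0.288000
L_3(0.6) = (0.6 - 0)/(3 - 0) × (0.6 - 1)/(3 - 1) × (0.6 - 2)/(3 - 2) = 0.056000

P(0.6) = 5×L_0(0.6) + 5×L_1(0.6) + (-5)×L_2(0.6) + (-3)×L_3(0.6)
P(0.6) = 7.432000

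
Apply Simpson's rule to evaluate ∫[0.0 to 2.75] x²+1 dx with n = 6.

f(x) = x²+1
a = 0.0, b = 2.75, n = 6
h = (b - a)/n = 0.458333

Simpson's rule: (h/3)[f(x₀) + 4f(x₁) + 2f(x₂) + ... + f(xₙ)]

x_0 = 0.0000, f(x_0) = 1.000000, coefficient = 1
x_1 = 0.4583, f(x_1) = 1.210069, coefficient = 4
x_2 = 0.9167, f(x_2) = 1.840278, coefficient = 2
x_3 = 1.3750, f(x_3) = 2.890625, coefficient = 4
x_4 = 1.8333, f(x_4) = 4.361111, coefficient = 2
x_5 = 2.2917, f(x_5) = 6.251736, coefficient = 4
x_6 = 2.7500, f(x_6) = 8.562500, coefficient = 1

I ≈ (0.458333/3) × 63.375000 = 9.682292
Exact value: 9.682292
Error: 0.000000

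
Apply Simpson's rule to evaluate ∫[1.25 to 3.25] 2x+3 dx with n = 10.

f(x) = 2x+3
a = 1.25, b = 3.25, n = 10
h = (b - a)/n = 0.200000

Simpson's rule: (h/3)[f(x₀) + 4f(x₁) + 2f(x₂) + ... + f(xₙ)]

x_0 = 1.2500, f(x_0) = 5.500000, coefficient = 1
x_1 = 1.4500, f(x_1) = 5.900000, coefficient = 4
x_2 = 1.6500, f(x_2) = 6.300000, coefficient = 2
x_3 = 1.8500, f(x_3) = 6.700000, coefficient = 4
x_4 = 2.0500, f(x_4) = 7.100000, coefficient = 2
x_5 = 2.2500, f(x_5) = 7.500000, coefficient = 4
x_6 = 2.4500, f(x_6) = 7.900000, coefficient = 2
x_7 = 2.6500, f(x_7) = 8.300000, coefficient = 4
x_8 = 2.8500, f(x_8) = 8.700000, coefficient = 2
x_9 = 3.0500, f(x_9) = 9.100000, coefficient = 4
x_10 = 3.2500, f(x_10) = 9.500000, coefficient = 1

I ≈ (0.200000/3) × 225.000000 = 15.000000
Exact value: 15.000000
Error: 0.000000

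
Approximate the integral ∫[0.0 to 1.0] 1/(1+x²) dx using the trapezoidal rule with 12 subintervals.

f(x) = 1/(1+x²)
a = 0.0, b = 1.0, n = 12
h = (b - a)/n = 0.083333

Trapezoidal rule: (h/2)[f(x₀) + 2f(x₁) + 2f(x₂) + ... + f(xₙ)]

x_0 = 0.0000, f(x_0) = 1.000000, coefficient = 1
x_1 = 0.0833, f(x_1) = 0.993103, coefficient = 2
x_2 = 0.1667, f(x_2) = 0.972973, coefficient = 2
x_3 = 0.2500, f(x_3) = 0.941176, coefficient = 2
x_4 = 0.3333, f(x_4) = 0.900000, coefficient = 2
x_5 = 0.4167, f(x_5) = 0.852071, coefficient = 2
x_6 = 0.5000, f(x_6) = 0.800000, coefficient = 2
x_7 = 0.5833, f(x_7) = 0.746114, coefficient = 2
x_8 = 0.6667, f(x_8) = 0.692308, coefficient = 2
x_9 = 0.7500, f(x_9) = 0.640000, coefficient = 2
x_10 = 0.8333, f(x_10) = 0.590164, coefficient = 2
x_11 = 0.9167, f(x_11) = 0.543396, coefficient = 2
x_12 = 1.0000, f(x_12) = 0.500000, coefficient = 1

I ≈ (0.083333/2) × 18.842611 = 0.785109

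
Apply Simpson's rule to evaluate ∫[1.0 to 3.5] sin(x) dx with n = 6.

f(x) = sin(x)
a = 1.0, b = 3.5, n = 6
h = (b - a)/n = 0.416667

Simpson's rule: (h/3)[f(x₀) + 4f(x₁) + 2f(x₂) + ... + f(xₙ)]

x_0 = 1.0000, f(x_0) = 0.841471, coefficient = 1
x_1 = 1.4167, f(x_1) = 0.988146, coefficient = 4
x_2 = 1.8333, f(x_2) = 0.965735, coefficient = 2
x_3 = 2.2500, f(x_3) = 0.778073, coefficient = 4
x_4 = 2.6667, f(x_4) = 0.457273, coefficient = 2
x_5 = 3.0833, f(x_5) = 0.058226, coefficient = 4
x_6 = 3.5000, f(x_6) = -0.350783, coefficient = 1

I ≈ (0.416667/3) × 10.634483 = 1.477011
Exact value: 1.476759
Error: 0.000252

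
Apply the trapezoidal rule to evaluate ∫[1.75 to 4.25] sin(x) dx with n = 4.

f(x) = sin(x)
a = 1.75, b = 4.25, n = 4
h = (b - a)/n = 0.625000

Trapezoidal rule: (h/2)[f(x₀) + 2f(x₁) + 2f(x₂) + ... + f(xₙ)]

x_0 = 1.7500, f(x_0) = 0.983986, coefficient = 1
x_1 = 2.3750, f(x_1) = 0.693685, coefficient = 2
x_2 = 3.0000, f(x_2) = 0.141120, coefficient = 2
x_3 = 3.6250, f(x_3) = -0.464799, coefficient = 2
x_4 = 4.2500, f(x_4) = -0.894989, coefficient = 1

I ≈ (0.625000/2) × 0.829009 = 0.259065
Exact value: 0.267841
Error: 0.008776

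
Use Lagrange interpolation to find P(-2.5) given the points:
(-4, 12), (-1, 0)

Lagrange interpolation formula:
P(x) = Σ yᵢ × Lᵢ(x)
where Lᵢ(x) = Π_{j≠i} (x - xⱼ)/(xᵢ - xⱼ)

L_0(-2.5) = (-2.5 - (-1))/(-4 - (-1)) = 0.500000
L_1(-2.5) = (-2.5 - (-4))/(-1 - (-4)) = 0.500000

P(-2.5) = 12×L_0(-2.5) + 0×L_1(-2.5)
P(-2.5) = 6.000000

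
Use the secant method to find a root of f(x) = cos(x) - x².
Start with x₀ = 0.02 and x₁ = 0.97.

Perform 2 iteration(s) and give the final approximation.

f(x) = cos(x) - x²
x₀ = 0.02, x₁ = 0.97

Secant formula: x_{n+1} = x_n - f(x_n)(x_n - x_{n-1})/(f(x_n) - f(x_{n-1}))

Iteration 1:
  f(0.020000) = 0.999400
  f(0.970000) = -0.375600
  x_2 = 0.970000 - (-0.375600)×(0.970000 - 0.020000)/(-0.375600 - 0.999400)
       = 0.710494
Iteration 2:
  f(0.970000) = -0.375600
  f(0.710494) = 0.253237
  x_3 = 0.710494 - 0.253237×(0.710494 - 0.970000)/(0.253237 - (-0.375600))
       = 0.814999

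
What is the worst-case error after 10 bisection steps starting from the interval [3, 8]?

Bisection error bound: |error| ≤ (b-a)/2^n
|error| ≤ (8 - 3)/2^10 = 5/2^10
|error| ≤ 0.0048828125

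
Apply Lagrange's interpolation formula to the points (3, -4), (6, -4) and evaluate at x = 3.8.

Lagrange interpolation formula:
P(x) = Σ yᵢ × Lᵢ(x)
where Lᵢ(x) = Π_{j≠i} (x - xⱼ)/(xᵢ - xⱼ)

L_0(3.8) = (3.8 - 6)/(3 - 6) = 0.733333
L_1(3.8) = (3.8 - 3)/(6 - 3) = 0.266667

P(3.8) = (-4)×L_0(3.8) + (-4)×L_1(3.8)
P(3.8) = -4.000000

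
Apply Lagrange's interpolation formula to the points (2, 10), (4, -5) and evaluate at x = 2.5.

Lagrange interpolation formula:
P(x) = Σ yᵢ × Lᵢ(x)
where Lᵢ(x) = Π_{j≠i} (x - xⱼ)/(xᵢ - xⱼ)

L_0(2.5) = (2.5 - 4)/(2 - 4) = 0.750000
L_1(2.5) = (2.5 - 2)/(4 - 2) = 0.250000

P(2.5) = 10×L_0(2.5) + (-5)×L_1(2.5)
P(2.5) = 6.250000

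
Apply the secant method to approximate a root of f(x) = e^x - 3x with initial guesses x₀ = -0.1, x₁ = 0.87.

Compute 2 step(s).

f(x) = e^x - 3x
x₀ = -0.1, x₁ = 0.87

Secant formula: x_{n+1} = x_n - f(x_n)(x_n - x_{n-1})/(f(x_n) - f(x_{n-1}))

Iteration 1:
  f(-0.100000) = 1.204837
  f(0.870000) = -0.223089
  x_2 = 0.870000 - (-0.223089)×(0.870000 - (-0.100000))/(-0.223089 - 1.204837)
       = 0.718454
Iteration 2:
  f(0.870000) = -0.223089
  f(0.718454) = -0.104103
  x_3 = 0.718454 - (-0.104103)×(0.718454 - 0.870000)/(-0.104103 - (-0.223089))
       = 0.585865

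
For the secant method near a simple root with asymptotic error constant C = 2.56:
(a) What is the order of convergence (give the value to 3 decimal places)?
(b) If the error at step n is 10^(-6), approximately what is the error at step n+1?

(a) Secant method has superlinear convergence with order φ = (1+√5)/2 ≈ 1.618.
    This means |e_{n+1}| ≈ C|e_n|^1.618.

(b) With |e_n| = 10^(-6) and C = 2.56:
    |e_{n+1}| ≈ 2.56 × (10^(-6))^1.618 = 2.56 × 10^(-9.71)

(a) ≈ 1.618 (golden ratio); (b) |e_{n+1}| ≈ 5.012e-10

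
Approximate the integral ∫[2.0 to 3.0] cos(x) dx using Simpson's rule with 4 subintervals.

f(x) = cos(x)
a = 2.0, b = 3.0, n = 4
h = (b - a)/n = 0.250000

Simpson's rule: (h/3)[f(x₀) + 4f(x₁) + 2f(x₂) + ... + f(xₙ)]

x_0 = 2.0000, f(x_0) = -0.416147, coefficient = 1
x_1 = 2.2500, f(x_1) = -0.628174, coefficient = 4
x_2 = 2.5000, f(x_2) = -0.801144, coefficient = 2
x_3 = 2.7500, f(x_3) = -0.924302, coefficient = 4
x_4 = 3.0000, f(x_4) = -0.989992, coefficient = 1

I ≈ (0.250000/3) × -9.218331 = -0.768194
Exact value: -0.768177
Error: 0.000017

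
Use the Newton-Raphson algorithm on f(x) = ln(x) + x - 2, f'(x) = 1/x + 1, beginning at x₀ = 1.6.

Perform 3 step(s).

f(x) = ln(x) + x - 2
f'(x) = 1/x + 1
x₀ = 1.6

Newton-Raphson formula: x_{n+1} = x_n - f(x_n)/f'(x_n)

Iteration 1:
  f(1.600000) = 0.070004
  f'(1.600000) = 1.625000
  x_1 = 1.600000 - 0.070004/1.625000 = 1.556921
Iteration 2:
  f(1.556921) = -0.000369
  f'(1.556921) = 1.642293
  x_2 = 1.556921 - (-0.000369)/1.642293 = 1.557146
Iteration 3:
  f(1.557146) = 0.000000
  f'(1.557146) = 1.642201
  x_3 = 1.557146 - 0.000000/1.642201 = 1.557146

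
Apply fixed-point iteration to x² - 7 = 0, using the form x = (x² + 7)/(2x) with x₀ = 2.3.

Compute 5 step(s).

Equation: x² - 7 = 0
Fixed-point form: x = (x² + 7)/(2x)
x₀ = 2.3

x_1 = g(2.300000) = 2.671739
x_2 = g(2.671739) = 2.645878
x_3 = g(2.645878) = 2.645751
x_4 = g(2.645751) = 2.645751
x_5 = g(2.645751) = 2.645751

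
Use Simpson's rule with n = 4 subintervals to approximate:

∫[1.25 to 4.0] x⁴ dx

f(x) = x⁴
a = 1.25, b = 4.0, n = 4
h = (b - a)/n = 0.687500

Simpson's rule: (h/3)[f(x₀) + 4f(x₁) + 2f(x₂) + ... + f(xₙ)]

x_0 = 1.2500, f(x_0) = 2.441406, coefficient = 1
x_1 = 1.9375, f(x_1) = 14.091812, coefficient = 4
x_2 = 2.6250, f(x_2) = 47.480713, coefficient = 2
x_3 = 3.3125, f(x_3) = 120.399185, coefficient = 4
x_4 = 4.0000, f(x_4) = 256.000000, coefficient = 1

I ≈ (0.687500/3) × 891.366821 = 204.271563
Exact value: 204.189648
Error: 0.081915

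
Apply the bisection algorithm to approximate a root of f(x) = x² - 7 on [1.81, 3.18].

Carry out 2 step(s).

f(x) = x² - 7
Initial interval: [1.81, 3.18]

Iteration 1:
  c_1 = (1.810000 + 3.180000)/2 = 2.495000
  f(c_1) = f(2.495000) = -0.774975
  f(a) × f(c) ≥ 0, new interval: [2.495000, 3.180000]
Iteration 2:
  c_2 = (2.495000 + 3.180000)/2 = 2.837500
  f(c_2) = f(2.837500) = 1.051406
  f(a) × f(c) < 0, new interval: [2.495000, 2.837500]

After 2 iteration(s), the approximation is c_2 = 2.837500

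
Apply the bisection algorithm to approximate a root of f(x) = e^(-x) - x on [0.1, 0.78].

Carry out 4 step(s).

f(x) = e^(-x) - x
Initial interval: [0.1, 0.78]

Iteration 1:
  c_1 = (0.100000 + 0.780000)/2 = 0.440000
  f(c_1) = f(0.440000) = 0.204036
  f(a) × f(c) ≥ 0, new interval: [0.440000, 0.780000]
Iteration 2:
  c_2 = (0.440000 + 0.780000)/2 = 0.610000
  f(c_2) = f(0.610000) = -0.066649
  f(a) × f(c) < 0, new interval: [0.440000, 0.610000]
Iteration 3:
  c_3 = (0.440000 + 0.610000)/2 = 0.525000
  f(c_3) = f(0.525000) = 0.066555
  f(a) × f(c) ≥ 0, new interval: [0.525000, 0.610000]
Iteration 4:
  c_4 = (0.525000 + 0.610000)/2 = 0.567500
  f(c_4) = f(0.567500) = -0.000559
  f(a) × f(c) < 0, new interval: [0.525000, 0.567500]

After 4 iteration(s), the approximation is c_4 = 0.567500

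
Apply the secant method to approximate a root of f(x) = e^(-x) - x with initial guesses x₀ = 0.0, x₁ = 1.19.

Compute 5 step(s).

f(x) = e^(-x) - x
x₀ = 0.0, x₁ = 1.19

Secant formula: x_{n+1} = x_n - f(x_n)(x_n - x_{n-1})/(f(x_n) - f(x_{n-1}))

Iteration 1:
  f(0.000000) = 1.000000
  f(1.190000) = -0.885779
  x_2 = 1.190000 - (-0.885779)×(1.190000 - 0.000000)/(-0.885779 - 1.000000)
       = 0.631039
Iteration 2:
  f(1.190000) = -0.885779
  f(0.631039) = -0.099000
  x_3 = 0.631039 - (-0.099000)×(0.631039 - 1.190000)/(-0.099000 - (-0.885779))
       = 0.560705
Iteration 3:
  f(0.631039) = -0.099000
  f(0.560705) = 0.010102
  x_4 = 0.560705 - 0.010102×(0.560705 - 0.631039)/(0.010102 - (-0.099000))
       = 0.567217
Iteration 4:
  f(0.560705) = 0.010102
  f(0.567217) = -0.000116
  x_5 = 0.567217 - (-0.000116)×(0.567217 - 0.560705)/(-0.000116 - 0.010102)
       = 0.567143
Iteration 5:
  f(0.567217) = -0.000116
  f(0.567143) = 0.000000
  x_6 = 0.567143 - 0.000000×(0.567143 - 0.567217)/(0.000000 - (-0.000116))
       = 0.567143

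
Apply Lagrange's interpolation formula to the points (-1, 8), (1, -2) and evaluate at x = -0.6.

Lagrange interpolation formula:
P(x) = Σ yᵢ × Lᵢ(x)
where Lᵢ(x) = Π_{j≠i} (x - xⱼ)/(xᵢ - xⱼ)

L_0(-0.6) = (-0.6 - 1)/(-1 - 1) = 0.800000
L_1(-0.6) = (-0.6 - (-1))/(1 - (-1)) = 0.200000

P(-0.6) = 8×L_0(-0.6) + (-2)×L_1(-0.6)
P(-0.6) = 6.000000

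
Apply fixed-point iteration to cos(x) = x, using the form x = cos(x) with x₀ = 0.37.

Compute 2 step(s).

Equation: cos(x) = x
Fixed-point form: x = cos(x)
x₀ = 0.37

x_1 = g(0.370000) = 0.932327
x_2 = g(0.932327) = 0.595967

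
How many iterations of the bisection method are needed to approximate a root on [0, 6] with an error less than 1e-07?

We need (b-a)/2^n ≤ 1e-07
(6 - 0)/2^n ≤ 1e-07
6/2^n ≤ 1e-07
2^n ≥ 60000000
n ≥ log₂(60000000) = 25.84
n ≥ 26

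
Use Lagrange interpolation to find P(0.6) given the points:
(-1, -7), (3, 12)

Lagrange interpolation formula:
P(x) = Σ yᵢ × Lᵢ(x)
where Lᵢ(x) = Π_{j≠i} (x - xⱼ)/(xᵢ - xⱼ)

L_0(0.6) = (0.6 - 3)/(-1 - 3) = 0.600000
L_1(0.6) = (0.6 - (-1))/(3 - (-1)) = 0.400000

P(0.6) = (-7)×L_0(0.6) + 12×L_1(0.6)
P(0.6) = 0.600000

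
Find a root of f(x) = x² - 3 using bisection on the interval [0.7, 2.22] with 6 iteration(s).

f(x) = x² - 3
Initial interval: [0.7, 2.22]

Iteration 1:
  c_1 = (0.700000 + 2.220000)/2 = 1.460000
  f(c_1) = f(1.460000) = -0.868400
  f(a) × f(c) ≥ 0, new interval: [1.460000, 2.220000]
Iteration 2:
  c_2 = (1.460000 + 2.220000)/2 = 1.840000
  f(c_2) = f(1.840000) = 0.385600
  f(a) × f(c) < 0, new interval: [1.460000, 1.840000]
Iteration 3:
  c_3 = (1.460000 + 1.840000)/2 = 1.650000
  f(c_3) = f(1.650000) = -0.277500
  f(a) × f(c) ≥ 0, new interval: [1.650000, 1.840000]
Iteration 4:
  c_4 = (1.650000 + 1.840000)/2 = 1.745000
  f(c_4) = f(1.745000) = 0.045025
  f(a) × f(c) < 0, new interval: [1.650000, 1.745000]
Iteration 5:
  c_5 = (1.650000 + 1.745000)/2 = 1.697500
  f(c_5) = f(1.697500) = -0.118494
  f(a) × f(c) ≥ 0, new interval: [1.697500, 1.745000]
Iteration 6:
  c_6 = (1.697500 + 1.745000)/2 = 1.721250
  f(c_6) = f(1.721250) = -0.037298
  f(a) × f(c) ≥ 0, new interval: [1.721250, 1.745000]

After 6 iteration(s), the approximation is c_6 = 1.721250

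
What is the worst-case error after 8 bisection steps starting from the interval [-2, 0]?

Bisection error bound: |error| ≤ (b-a)/2^n
|error| ≤ (0 - (-2))/2^8 = 2/2^8
|error| ≤ 0.0078125000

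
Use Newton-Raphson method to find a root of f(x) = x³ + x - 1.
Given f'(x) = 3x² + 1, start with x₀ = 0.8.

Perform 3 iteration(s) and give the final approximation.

f(x) = x³ + x - 1
f'(x) = 3x² + 1
x₀ = 0.8

Newton-Raphson formula: x_{n+1} = x_n - f(x_n)/f'(x_n)

Iteration 1:
  f(0.800000) = 0.312000
  f'(0.800000) = 2.920000
  x_1 = 0.800000 - 0.312000/2.920000 = 0.693151
Iteration 2:
  f(0.693151) = 0.026180
  f'(0.693151) = 2.441374
  x_2 = 0.693151 - 0.026180/2.441374 = 0.682427
Iteration 3:
  f(0.682427) = 0.000238
  f'(0.682427) = 2.397120
  x_3 = 0.682427 - 0.000238/2.397120 = 0.682328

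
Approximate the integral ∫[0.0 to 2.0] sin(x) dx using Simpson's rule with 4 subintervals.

f(x) = sin(x)
a = 0.0, b = 2.0, n = 4
h = (b - a)/n = 0.500000

Simpson's rule: (h/3)[f(x₀) + 4f(x₁) + 2f(x₂) + ... + f(xₙ)]

x_0 = 0.0000, f(x_0) = 0.000000, coefficient = 1
x_1 = 0.5000, f(x_1) = 0.479426, coefficient = 4
x_2 = 1.0000, f(x_2) = 0.841471, coefficient = 2
x_3 = 1.5000, f(x_3) = 0.997495, coefficient = 4
x_4 = 2.0000, f(x_4) = 0.909297, coefficient = 1

I ≈ (0.500000/3) × 8.499921 = 1.416654
Exact value: 1.416147
Error: 0.000507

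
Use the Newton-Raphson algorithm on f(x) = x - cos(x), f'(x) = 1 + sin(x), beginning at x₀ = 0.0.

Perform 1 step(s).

f(x) = x - cos(x)
f'(x) = 1 + sin(x)
x₀ = 0.0

Newton-Raphson formula: x_{n+1} = x_n - f(x_n)/f'(x_n)

Iteration 1:
  f(0.000000) = -1.000000
  f'(0.000000) = 1.000000
  x_1 = 0.000000 - (-1.000000)/1.000000 = 1.000000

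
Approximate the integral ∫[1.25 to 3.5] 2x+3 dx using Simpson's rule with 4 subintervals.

f(x) = 2x+3
a = 1.25, b = 3.5, n = 4
h = (b - a)/n = 0.562500

Simpson's rule: (h/3)[f(x₀) + 4f(x₁) + 2f(x₂) + ... + f(xₙ)]

x_0 = 1.2500, f(x_0) = 5.500000, coefficient = 1
x_1 = 1.8125, f(x_1) = 6.625000, coefficient = 4
x_2 = 2.3750, f(x_2) = 7.750000, coefficient = 2
x_3 = 2.9375, f(x_3) = 8.875000, coefficient = 4
x_4 = 3.5000, f(x_4) = 10.000000, coefficient = 1

I ≈ (0.562500/3) × 93.000000 = 17.437500
Exact value: 17.437500
Error: 0.000000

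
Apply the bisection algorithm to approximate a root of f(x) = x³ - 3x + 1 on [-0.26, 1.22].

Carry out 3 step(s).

f(x) = x³ - 3x + 1
Initial interval: [-0.26, 1.22]

Iteration 1:
  c_1 = (-0.260000 + 1.220000)/2 = 0.480000
  f(c_1) = f(0.480000) = -0.329408
  f(a) × f(c) < 0, new interval: [-0.260000, 0.480000]
Iteration 2:
  c_2 = (-0.260000 + 0.480000)/2 = 0.110000
  f(c_2) = f(0.110000) = 0.671331
  f(a) × f(c) ≥ 0, new interval: [0.110000, 0.480000]
Iteration 3:
  c_3 = (0.110000 + 0.480000)/2 = 0.295000
  f(c_3) = f(0.295000) = 0.140672
  f(a) × f(c) ≥ 0, new interval: [0.295000, 0.480000]

After 3 iteration(s), the approximation is c_3 = 0.295000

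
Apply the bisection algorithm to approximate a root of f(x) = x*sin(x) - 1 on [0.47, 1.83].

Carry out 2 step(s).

f(x) = x*sin(x) - 1
Initial interval: [0.47, 1.83]

Iteration 1:
  c_1 = (0.470000 + 1.830000)/2 = 1.150000
  f(c_1) = f(1.150000) = 0.049679
  f(a) × f(c) < 0, new interval: [0.470000, 1.150000]
Iteration 2:
  c_2 = (0.470000 + 1.150000)/2 = 0.810000
  f(c_2) = f(0.810000) = -0.413327
  f(a) × f(c) ≥ 0, new interval: [0.810000, 1.150000]

After 2 iteration(s), the approximation is c_2 = 0.810000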